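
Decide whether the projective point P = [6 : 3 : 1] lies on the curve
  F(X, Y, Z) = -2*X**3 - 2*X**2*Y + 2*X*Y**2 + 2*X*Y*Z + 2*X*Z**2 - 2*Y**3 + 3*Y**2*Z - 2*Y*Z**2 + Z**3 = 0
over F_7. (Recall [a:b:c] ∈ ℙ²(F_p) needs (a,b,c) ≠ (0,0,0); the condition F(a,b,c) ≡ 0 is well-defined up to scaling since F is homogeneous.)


F(6,3,1) ≡ 1 (mod 7); P is NOT on the curve.

Evaluate F(6, 3, 1) term-by-term (mod 7).
  -2*X**3 ↦ -2·216·1·1 = -432
  -2*X**2*Y ↦ -2·36·3·1 = -216
  2*X*Y**2 ↦ 2·6·9·1 = 108
  2*X*Y*Z ↦ 2·6·3·1 = 36
  2*X*Z**2 ↦ 2·6·1·1 = 12
  -2*Y**3 ↦ -2·1·27·1 = -54
  3*Y**2*Z ↦ 3·1·9·1 = 27
  -2*Y*Z**2 ↦ -2·1·3·1 = -6
  Z**3 ↦ 1·1·1·1 = 1
Sum: F(6, 3, 1) = (-432) + (-216) + (108) + (36) + (12) + (-54) + (27) + (-6) + (1) = -524.
Reducing mod 7: -524 ≡ 1 (mod 7).
Since F(a, b, c) ≡ 1 ≠ 0 (mod 7), P does NOT lie on the curve.


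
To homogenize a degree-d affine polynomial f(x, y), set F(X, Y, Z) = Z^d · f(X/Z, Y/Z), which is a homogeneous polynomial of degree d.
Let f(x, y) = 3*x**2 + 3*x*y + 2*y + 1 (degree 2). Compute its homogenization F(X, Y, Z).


F(X, Y, Z) = 3*X**2 + 3*X*Y + 2*Y*Z + Z**2

deg(f) = 2.
Substitute x = X/Z, y = Y/Z into f, then multiply by Z^2.
  monomial 3·x^2·y^0 ↦ 3·X^2·Y^0·Z^0.
  monomial 3·x^1·y^1 ↦ 3·X^1·Y^1·Z^0.
  monomial 2·x^0·y^1 ↦ 2·X^0·Y^1·Z^1.
  monomial 1·x^0·y^0 ↦ 1·X^0·Y^0·Z^2.
Collecting: F(X, Y, Z) = 3*X**2 + 3*X*Y + 2*Y*Z + Z**2.


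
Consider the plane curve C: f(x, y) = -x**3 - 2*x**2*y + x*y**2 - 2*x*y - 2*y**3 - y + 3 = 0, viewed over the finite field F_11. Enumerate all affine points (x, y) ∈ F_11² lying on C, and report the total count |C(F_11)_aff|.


Affine F_11-points: {(0, 1), (3, 8), (4, 2), (5, 7), (7, 7), (8, 4), (9, 0), (10, 1)}; count = 8.

For each of the 121 pairs (x, y) ∈ F_11², evaluate f(x, y) mod 11. Record the zeros.
  x = 0: [0↦3, 1↦0, 2↦7, 3↦1, 4↦3, 5↦1, 6↦5, 7↦3, 8↦5, 9↦10, 10↦6]  zeros at y ∈ {1}
  x = 1: [0↦2, 1↦7, 2↦2, 3↦8, 4↦2, 5↦5, 6↦5, 7↦1, 8↦3, 9↦10, 10↦10]  zeros at y ∈ ∅
  x = 2: [0↦6, 1↦4, 2↦5, 3↦8, 4↦1, 5↦5, 6↦8, 7↦9, 8↦7, 9↦1, 10↦1]  zeros at y ∈ ∅
  x = 3: [0↦9, 1↦7, 2↦10, 3↦6, 4↦5, 5↦6, 6↦8, 7↦10, 8↦0, 9↦10, 10↦6]  zeros at y ∈ {8}
  x = 4: [0↦5, 1↦10, 2↦0, 3↦7, 4↦8, 5↦2, 6↦10, 7↦9, 8↦9, 9↦9, 10↦8]  zeros at y ∈ {2}
  x = 5: [0↦10, 1↦7, 2↦2, 3↦5, 4↦4, 5↦9, 6↦8, 7↦0, 8↦6, 9↦3, 10↦1]  zeros at y ∈ {7}
  x = 6: [0↦7, 1↦3, 2↦10, 3↦5, 4↦9, 5↦10, 6↦7, 7↦10, 8↦7, 9↦8, 10↦1]  zeros at y ∈ ∅
  x = 7: [0↦1, 1↦3, 2↦7, 3↦1, 4↦6, 5↦10, 6↦1, 7↦0, 8↦6, 9↦7, 10↦2]  zeros at y ∈ {7}
  x = 8: [0↦8, 1↦1, 2↦9, 3↦9, 4↦0, 5↦3, 6↦6, 7↦8, 8↦8, 9↦5, 10↦9]  zeros at y ∈ {4}
  x = 9: [0↦0, 1↦2, 2↦10, 3↦1, 4↦7, 5↦5, 6↦5, 7↦6, 8↦7, 9↦7, 10↦5]  zeros at y ∈ {0}
  x = 10: [0↦4, 1↦0, 2↦4, 3↦4, 4↦10, 5↦10, 6↦3, 7↦10, 8↦8, 9↦7, 10↦6]  zeros at y ∈ {1}
Collecting zeros: affine points = {(0, 1), (3, 8), (4, 2), (5, 7), (7, 7), (8, 4), (9, 0), (10, 1)}.
Total count |C(F_11)_aff| = 8.


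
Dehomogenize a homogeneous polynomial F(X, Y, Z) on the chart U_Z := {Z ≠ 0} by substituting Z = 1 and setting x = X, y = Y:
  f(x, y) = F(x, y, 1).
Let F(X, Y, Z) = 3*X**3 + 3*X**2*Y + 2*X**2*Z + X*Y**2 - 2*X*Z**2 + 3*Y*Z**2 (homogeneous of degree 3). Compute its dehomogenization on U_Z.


f(x, y) = 3*x**3 + 3*x**2*y + 2*x**2 + x*y**2 - 2*x + 3*y

On U_Z we set Z = 1. Each monomial c·X^i·Y^j·Z^k in F becomes c·x^i·y^j·1^k = c·x^i·y^j.
Substituting Z = 1: F(X, Y, 1) = 3*x**3 + 3*x**2*y + 2*x**2 + x*y**2 - 2*x + 3*y.
Note: deg(f) ≤ deg(F) = 3; strict inequality happens when F is divisible by Z (lost terms).


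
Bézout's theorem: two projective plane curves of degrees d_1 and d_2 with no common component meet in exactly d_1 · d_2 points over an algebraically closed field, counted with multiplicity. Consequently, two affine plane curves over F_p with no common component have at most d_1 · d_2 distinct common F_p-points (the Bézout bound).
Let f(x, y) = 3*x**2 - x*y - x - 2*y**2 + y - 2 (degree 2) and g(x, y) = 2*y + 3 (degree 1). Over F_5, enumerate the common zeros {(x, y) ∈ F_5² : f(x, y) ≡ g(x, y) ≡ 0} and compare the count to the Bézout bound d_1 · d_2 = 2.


Common zeros: {(2, 1)}; count = 1; Bézout bound = 2.

deg(f) = 2, deg(g) = 1, so Bézout bound = 2.
Scan x ∈ F_5. For each x, list the y ∈ F_5 with f(x, y) ≡ 0 and those with g(x, y) ≡ 0 (mod 5); the common zeros in that column are the intersection.
  x = 0: f ≡ 0 at y ∈ {4}; g ≡ 0 at y ∈ {1}; common: ∅.
  x = 1: f ≡ 0 at y ∈ {0}; g ≡ 0 at y ∈ {1}; common: ∅.
  x = 2: f ≡ 0 at y ∈ {1}; g ≡ 0 at y ∈ {1}; common: {1}.
  x = 3: f ≡ 0 at y ∈ {2}; g ≡ 0 at y ∈ {1}; common: ∅.
  x = 4: f ≡ 0 at y ∈ {3}; g ≡ 0 at y ∈ {1}; common: ∅.
Collecting: common zeros = {(2, 1)}, so the count is 1.
Comparison with the Bézout bound: 1 ≤ 2 = deg(f)·deg(g), as expected for curves with no common component (the affine F_5-count falls short of the bound because intersections may lie at infinity, over extension fields, or carry multiplicity).


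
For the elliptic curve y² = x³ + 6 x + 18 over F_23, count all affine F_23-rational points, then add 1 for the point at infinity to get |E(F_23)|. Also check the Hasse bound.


Affine points = {(0, 8), (0, 15), (1, 5), (1, 18), (5, 9), (5, 14), (7, 9), (7, 14), (8, 7), (8, 16), (11, 9), (11, 14), (12, 1), (12, 22), (13, 4), (13, 19), (16, 1), (16, 22), (18, 1), (18, 22)}; affine count = 20; |E(F_23)| = 21.

Discriminant check: Δ ∝ 4a³ + 27b² = 4·6³ + 27·18² = 4·216 + 27·324 ≡ 21 (mod 23). Nonzero ⇒ E is nonsingular.
For each x ∈ F_23, compute rhs = x³ + 6·x + 18 mod 23, then count y ∈ F_23 with y² ≡ rhs.
  x = 0: rhs = 18, matching y values: 8, 15 (2 points).
  x = 1: rhs = 2, matching y values: 5, 18 (2 points).
  x = 2: rhs = 15, matching y values: none (0 points).
  x = 3: rhs = 17, matching y values: none (0 points).
  x = 4: rhs = 14, matching y values: none (0 points).
  x = 5: rhs = 12, matching y values: 9, 14 (2 points).
  x = 6: rhs = 17, matching y values: none (0 points).
  x = 7: rhs = 12, matching y values: 9, 14 (2 points).
  x = 8: rhs = 3, matching y values: 7, 16 (2 points).
  x = 9: rhs = 19, matching y values: none (0 points).
  x = 10: rhs = 20, matching y values: none (0 points).
  x = 11: rhs = 12, matching y values: 9, 14 (2 points).
  x = 12: rhs = 1, matching y values: 1, 22 (2 points).
  x = 13: rhs = 16, matching y values: 4, 19 (2 points).
  x = 14: rhs = 17, matching y values: none (0 points).
  x = 15: rhs = 10, matching y values: none (0 points).
  x = 16: rhs = 1, matching y values: 1, 22 (2 points).
  x = 17: rhs = 19, matching y values: none (0 points).
  x = 18: rhs = 1, matching y values: 1, 22 (2 points).
  x = 19: rhs = 22, matching y values: none (0 points).
  x = 20: rhs = 19, matching y values: none (0 points).
  x = 21: rhs = 21, matching y values: none (0 points).
  x = 22: rhs = 11, matching y values: none (0 points).
Total affine count: 20.
Full point count |E(F_23)| = 20 + 1 = 21.
Hasse bound: |21 − (23+1)| = |-3| = 3 ≤ 2√23 ≈ 9.5917 ✓.


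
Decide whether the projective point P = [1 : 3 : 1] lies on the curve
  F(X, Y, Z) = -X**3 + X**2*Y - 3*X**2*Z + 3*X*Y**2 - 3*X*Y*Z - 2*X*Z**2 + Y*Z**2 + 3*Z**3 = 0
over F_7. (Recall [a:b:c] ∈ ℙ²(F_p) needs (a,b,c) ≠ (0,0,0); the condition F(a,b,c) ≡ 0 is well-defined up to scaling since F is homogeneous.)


F(1,3,1) ≡ 0 (mod 7); P is on the curve.

Evaluate F(1, 3, 1) term-by-term (mod 7).
  -X**3 ↦ -1·1·1·1 = -1
  X**2*Y ↦ 1·1·3·1 = 3
  -3*X**2*Z ↦ -3·1·1·1 = -3
  3*X*Y**2 ↦ 3·1·9·1 = 27
  -3*X*Y*Z ↦ -3·1·3·1 = -9
  -2*X*Z**2 ↦ -2·1·1·1 = -2
  Y*Z**2 ↦ 1·1·3·1 = 3
  3*Z**3 ↦ 3·1·1·1 = 3
Sum: F(1, 3, 1) = (-1) + (3) + (-3) + (27) + (-9) + (-2) + (3) + (3) = 21.
Reducing mod 7: 21 ≡ 0 (mod 7).
Since F(a, b, c) ≡ 0 (mod 7), P lies on the curve.


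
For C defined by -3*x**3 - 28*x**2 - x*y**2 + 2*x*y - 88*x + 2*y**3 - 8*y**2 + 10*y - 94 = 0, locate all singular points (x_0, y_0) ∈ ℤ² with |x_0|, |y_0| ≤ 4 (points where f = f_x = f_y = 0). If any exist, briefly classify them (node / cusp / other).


Singular points: {(-3, 1)}; classification: node.

Compute partial derivatives:
  f_x = -9*x**2 - 56*x - y**2 + 2*y - 88.
  f_y = -2*x*y + 2*x + 6*y**2 - 16*y + 10.
Scan x_0 ∈ {−4, ..., 4}. For each x_0, f_y(x_0, y) is a polynomial in y; find its integer roots y ∈ {−4, ..., 4}, then test f_x and f at those candidates.
  x = -4: f_y(-4, y) = 6*y**2 - 8*y + 2; vanishes at y ∈ {1}. (-4, 1): f_x = -7 ≠ 0.
  x = -3: f_y(-3, y) = 6*y**2 - 10*y + 4; vanishes at y ∈ {1}. (-3, 1): f_x = 0, f = 0 — SINGULAR.
  x = -2: f_y(-2, y) = 6*y**2 - 12*y + 6; vanishes at y ∈ {1}. (-2, 1): f_x = -11 ≠ 0.
  x = -1: f_y(-1, y) = 6*y**2 - 14*y + 8; vanishes at y ∈ {1}. (-1, 1): f_x = -40 ≠ 0.
  x = 0: f_y(0, y) = 6*y**2 - 16*y + 10; vanishes at y ∈ {1}. (0, 1): f_x = -87 ≠ 0.
  x = 1: f_y(1, y) = 6*y**2 - 18*y + 12; vanishes at y ∈ {1, 2}. (1, 1): f_x = -152 ≠ 0; (1, 2): f_x = -153 ≠ 0.
  x = 2: f_y(2, y) = 6*y**2 - 20*y + 14; vanishes at y ∈ {1}. (2, 1): f_x = -235 ≠ 0.
  x = 3: f_y(3, y) = 6*y**2 - 22*y + 16; vanishes at y ∈ {1}. (3, 1): f_x = -336 ≠ 0.
  x = 4: f_y(4, y) = 6*y**2 - 24*y + 18; vanishes at y ∈ {1, 3}. (4, 1): f_x = -455 ≠ 0; (4, 3): f_x = -459 ≠ 0.
Only singular point on the grid: (-3, 1).
Classify: substitute x = -3 + u, y = 1 + v and expand: f = -3*u**3 - u**2 - u*v**2 + 2*v**3 + v**2.
No constant or linear terms (consistent with a singular point). Quadratic part: -u**2 + v**2. Cubic part: -3*u**3 - u*v**2 + 2*v**3.
The quadratic part v**2 - u**2 = (v − u)(v + u) splits into two distinct linear factors, so there are two distinct tangent lines y − 1 = ±(x − -3) — this is a node (ordinary double point).
Classification: node.


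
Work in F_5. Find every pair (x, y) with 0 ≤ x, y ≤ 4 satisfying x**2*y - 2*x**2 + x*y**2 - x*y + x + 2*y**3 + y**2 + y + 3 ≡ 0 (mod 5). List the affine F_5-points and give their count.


Affine F_5-points: {(0, 2), (2, 1), (2, 4), (4, 0), (4, 1), (4, 4)}; count = 6.

For each of the 25 pairs (x, y) ∈ F_5², evaluate f(x, y) mod 5. Record the zeros.
  x = 0: [0↦3, 1↦2, 2↦0, 3↦4, 4↦1]  zeros at y ∈ {2}
  x = 1: [0↦2, 1↦2, 2↦3, 3↦2, 4↦1]  zeros at y ∈ ∅
  x = 2: [0↦2, 1↦0, 2↦1, 3↦2, 4↦0]  zeros at y ∈ {1, 4}
  x = 3: [0↦3, 1↦1, 2↦4, 3↦4, 4↦3]  zeros at y ∈ ∅
  x = 4: [0↦0, 1↦0, 2↦2, 3↦3, 4↦0]  zeros at y ∈ {0, 1, 4}
Collecting zeros: affine points = {(0, 2), (2, 1), (2, 4), (4, 0), (4, 1), (4, 4)}.
Total count |C(F_5)_aff| = 6.


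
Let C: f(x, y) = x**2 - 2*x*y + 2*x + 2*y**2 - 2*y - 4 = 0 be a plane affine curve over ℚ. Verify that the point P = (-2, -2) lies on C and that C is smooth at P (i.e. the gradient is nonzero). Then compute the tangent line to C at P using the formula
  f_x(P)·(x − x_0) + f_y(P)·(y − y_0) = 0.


Tangent line at P: 2*x - 6*y - 8 = 0.

Step 1: f(-2, -2) = 0, so P lies on C.
Step 2: partial derivatives
  f_x(x, y) = 2*x - 2*y + 2, f_y(x, y) = -2*x + 4*y - 2.
  f_x(P) = 2, f_y(P) = -6 (gradient nonzero, so P is smooth).
Step 3: tangent line at P: 2·(x − -2) + -6·(y − -2) = 0.
Expanding: 2*x - 6*y - 8 = 0.


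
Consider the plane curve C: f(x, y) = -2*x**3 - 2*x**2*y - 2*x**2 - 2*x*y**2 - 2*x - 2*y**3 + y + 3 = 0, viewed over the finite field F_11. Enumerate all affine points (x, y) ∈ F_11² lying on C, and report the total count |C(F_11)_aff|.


Affine F_11-points: {(0, 2), (0, 4), (0, 5), (1, 5), (2, 9), (3, 6), (4, 0), (4, 2), (4, 5), (5, 7), (8, 4), (9, 4)}; count = 12.

For each of the 121 pairs (x, y) ∈ F_11², evaluate f(x, y) mod 11. Record the zeros.
  x = 0: [0↦3, 1↦2, 2↦0, 3↦7, 4↦0, 5↦0, 6↦6, 7↦6, 8↦10, 9↦6, 10↦4]  zeros at y ∈ {2, 4, 5}
  x = 1: [0↦8, 1↦3, 2↦4, 3↦10, 4↦9, 5↦0, 6↦4, 7↦9, 8↦3, 9↦7, 10↦9]  zeros at y ∈ {5}
  x = 2: [0↦8, 1↦6, 2↦6, 3↦7, 4↦8, 5↦8, 6↦6, 7↦1, 8↦3, 9↦0, 10↦2]  zeros at y ∈ {9}
  x = 3: [0↦2, 1↦10, 2↦5, 3↦8, 4↦7, 5↦1, 6↦0, 7↦3, 8↦9, 9↦6, 10↦4]  zeros at y ∈ {6}
  x = 4: [0↦0, 1↦3, 2↦0, 3↦1, 4↦5, 5↦0, 6↦7, 7↦3, 8↦9, 9↦2, 10↦3]  zeros at y ∈ {0, 2, 5}
  x = 5: [0↦1, 1↦6, 2↦1, 3↦7, 4↦1, 5↦4, 6↦4, 7↦0, 8↦2, 9↦9, 10↦9]  zeros at y ∈ {7}
  x = 6: [0↦4, 1↦7, 2↦7, 3↦3, 4↦5, 5↦1, 6↦1, 7↦4, 8↦9, 9↦4, 10↦10]  zeros at y ∈ ∅
  x = 7: [0↦8, 1↦5, 2↦6, 3↦10, 4↦5, 5↦1, 6↦8, 7↦3, 8↦7, 9↦8, 10↦5]  zeros at y ∈ ∅
  x = 8: [0↦1, 1↦10, 2↦8, 3↦5, 4↦0, 5↦3, 6↦2, 7↦7, 8↦6, 9↦9, 10↦4]  zeros at y ∈ {4}
  x = 9: [0↦4, 1↦10, 2↦1, 3↦9, 4↦0, 5↦6, 6↦4, 7↦4, 8↦5, 9↦6, 10↦6]  zeros at y ∈ {4}
  x = 10: [0↦5, 1↦4, 2↦6, 3↦10, 4↦4, 5↦9, 6↦2, 7↦4, 8↦3, 9↦9, 10↦10]  zeros at y ∈ ∅
Collecting zeros: affine points = {(0, 2), (0, 4), (0, 5), (1, 5), (2, 9), (3, 6), (4, 0), (4, 2), (4, 5), (5, 7), (8, 4), (9, 4)}.
Total count |C(F_11)_aff| = 12.


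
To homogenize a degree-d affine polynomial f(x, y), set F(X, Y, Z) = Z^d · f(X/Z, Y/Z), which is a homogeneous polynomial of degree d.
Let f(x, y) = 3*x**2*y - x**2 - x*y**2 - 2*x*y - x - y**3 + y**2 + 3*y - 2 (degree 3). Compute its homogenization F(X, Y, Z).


F(X, Y, Z) = 3*X**2*Y - X**2*Z - X*Y**2 - 2*X*Y*Z - X*Z**2 - Y**3 + Y**2*Z + 3*Y*Z**2 - 2*Z**3

deg(f) = 3.
Substitute x = X/Z, y = Y/Z into f, then multiply by Z^3.
  monomial 3·x^2·y^1 ↦ 3·X^2·Y^1·Z^0.
  monomial -1·x^2·y^0 ↦ -1·X^2·Y^0·Z^1.
  monomial -1·x^1·y^2 ↦ -1·X^1·Y^2·Z^0.
  monomial -2·x^1·y^1 ↦ -2·X^1·Y^1·Z^1.
  monomial -1·x^1·y^0 ↦ -1·X^1·Y^0·Z^2.
  monomial -1·x^0·y^3 ↦ -1·X^0·Y^3·Z^0.
  monomial 1·x^0·y^2 ↦ 1·X^0·Y^2·Z^1.
  monomial 3·x^0·y^1 ↦ 3·X^0·Y^1·Z^2.
  monomial -2·x^0·y^0 ↦ -2·X^0·Y^0·Z^3.
Collecting: F(X, Y, Z) = 3*X**2*Y - X**2*Z - X*Y**2 - 2*X*Y*Z - X*Z**2 - Y**3 + Y**2*Z + 3*Y*Z**2 - 2*Z**3.


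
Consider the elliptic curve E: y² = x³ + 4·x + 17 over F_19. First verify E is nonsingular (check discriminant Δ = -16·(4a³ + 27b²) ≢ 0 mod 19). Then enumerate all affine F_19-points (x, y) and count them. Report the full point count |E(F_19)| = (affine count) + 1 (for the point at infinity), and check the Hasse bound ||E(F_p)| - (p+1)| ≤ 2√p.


Affine points = {(0, 6), (0, 13), (11, 9), (11, 10), (12, 8), (12, 11), (13, 9), (13, 10), (14, 9), (14, 10), (16, 4), (16, 15), (17, 1), (17, 18)}; affine count = 14; |E(F_19)| = 15.

Discriminant check: Δ ∝ 4a³ + 27b² = 4·4³ + 27·17² = 4·64 + 27·289 ≡ 3 (mod 19). Nonzero ⇒ E is nonsingular.
For each x ∈ F_19, compute rhs = x³ + 4·x + 17 mod 19, then count y ∈ F_19 with y² ≡ rhs.
  x = 0: rhs = 17, matching y values: 6, 13 (2 points).
  x = 1: rhs = 3, matching y values: none (0 points).
  x = 2: rhs = 14, matching y values: none (0 points).
  x = 3: rhs = 18, matching y values: none (0 points).
  x = 4: rhs = 2, matching y values: none (0 points).
  x = 5: rhs = 10, matching y values: none (0 points).
  x = 6: rhs = 10, matching y values: none (0 points).
  x = 7: rhs = 8, matching y values: none (0 points).
  x = 8: rhs = 10, matching y values: none (0 points).
  x = 9: rhs = 3, matching y values: none (0 points).
  x = 10: rhs = 12, matching y values: none (0 points).
  x = 11: rhs = 5, matching y values: 9, 10 (2 points).
  x = 12: rhs = 7, matching y values: 8, 11 (2 points).
  x = 13: rhs = 5, matching y values: 9, 10 (2 points).
  x = 14: rhs = 5, matching y values: 9, 10 (2 points).
  x = 15: rhs = 13, matching y values: none (0 points).
  x = 16: rhs = 16, matching y values: 4, 15 (2 points).
  x = 17: rhs = 1, matching y values: 1, 18 (2 points).
  x = 18: rhs = 12, matching y values: none (0 points).
Total affine count: 14.
Full point count |E(F_19)| = 14 + 1 = 15.
Hasse bound: |15 − (19+1)| = |-5| = 5 ≤ 2√19 ≈ 8.7178 ✓.


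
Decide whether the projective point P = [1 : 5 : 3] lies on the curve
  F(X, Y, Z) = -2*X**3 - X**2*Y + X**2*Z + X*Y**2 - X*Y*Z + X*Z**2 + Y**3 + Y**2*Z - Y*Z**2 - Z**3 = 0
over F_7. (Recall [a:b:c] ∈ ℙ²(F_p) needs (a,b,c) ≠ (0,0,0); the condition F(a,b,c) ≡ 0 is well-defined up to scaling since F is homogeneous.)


F(1,5,3) ≡ 3 (mod 7); P is NOT on the curve.

Evaluate F(1, 5, 3) term-by-term (mod 7).
  -2*X**3 ↦ -2·1·1·1 = -2
  -X**2*Y ↦ -1·1·5·1 = -5
  X**2*Z ↦ 1·1·1·3 = 3
  X*Y**2 ↦ 1·1·25·1 = 25
  -X*Y*Z ↦ -1·1·5·3 = -15
  X*Z**2 ↦ 1·1·1·9 = 9
  Y**3 ↦ 1·1·125·1 = 125
  Y**2*Z ↦ 1·1·25·3 = 75
  -Y*Z**2 ↦ -1·1·5·9 = -45
  -Z**3 ↦ -1·1·1·27 = -27
Sum: F(1, 5, 3) = (-2) + (-5) + (3) + (25) + (-15) + (9) + (125) + (75) + (-45) + (-27) = 143.
Reducing mod 7: 143 ≡ 3 (mod 7).
Since F(a, b, c) ≡ 3 ≠ 0 (mod 7), P does NOT lie on the curve.


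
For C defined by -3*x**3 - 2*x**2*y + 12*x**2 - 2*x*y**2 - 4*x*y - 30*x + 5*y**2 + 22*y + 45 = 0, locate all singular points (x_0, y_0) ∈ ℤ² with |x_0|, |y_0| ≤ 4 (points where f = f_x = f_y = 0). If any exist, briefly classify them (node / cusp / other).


Singular points: {(2, -3)}; classification: cusp.

Compute partial derivatives:
  f_x = -9*x**2 - 4*x*y + 24*x - 2*y**2 - 4*y - 30.
  f_y = -2*x**2 - 4*x*y - 4*x + 10*y + 22.
Scan x_0 ∈ {−4, ..., 4}. For each x_0, f_y(x_0, y) is a polynomial in y; find its integer roots y ∈ {−4, ..., 4}, then test f_x and f at those candidates.
  x = -4: f_y(-4, y) = 26*y + 6; no integer root y with |y| ≤ 4.
  x = -3: f_y(-3, y) = 22*y + 16; no integer root y with |y| ≤ 4.
  x = -2: f_y(-2, y) = 18*y + 22; no integer root y with |y| ≤ 4.
  x = -1: f_y(-1, y) = 14*y + 24; no integer root y with |y| ≤ 4.
  x = 0: f_y(0, y) = 10*y + 22; no integer root y with |y| ≤ 4.
  x = 1: f_y(1, y) = 6*y + 16; no integer root y with |y| ≤ 4.
  x = 2: f_y(2, y) = 2*y + 6; vanishes at y ∈ {-3}. (2, -3): f_x = 0, f = 0 — SINGULAR.
  x = 3: f_y(3, y) = -2*y - 8; vanishes at y ∈ {-4}. (3, -4): f_x = -7 ≠ 0.
  x = 4: f_y(4, y) = -6*y - 26; no integer root y with |y| ≤ 4.
Only singular point on the grid: (2, -3).
Classify: substitute x = 2 + u, y = -3 + v and expand: f = -3*u**3 - 2*u**2*v - 2*u*v**2 + v**2.
No constant or linear terms (consistent with a singular point). Quadratic part: v**2. Cubic part: -3*u**3 - 2*u**2*v - 2*u*v**2.
The quadratic part v**2 is a perfect square, so there is a single (double) tangent line v = 0, i.e. y = -3. Restricting the cubic part to that line (v = 0) leaves -3*u**3 ≠ 0, so f is not divisible by v and the branch is v² ≈ 3*u**3 to lowest order — this is a cusp.
Classification: cusp.


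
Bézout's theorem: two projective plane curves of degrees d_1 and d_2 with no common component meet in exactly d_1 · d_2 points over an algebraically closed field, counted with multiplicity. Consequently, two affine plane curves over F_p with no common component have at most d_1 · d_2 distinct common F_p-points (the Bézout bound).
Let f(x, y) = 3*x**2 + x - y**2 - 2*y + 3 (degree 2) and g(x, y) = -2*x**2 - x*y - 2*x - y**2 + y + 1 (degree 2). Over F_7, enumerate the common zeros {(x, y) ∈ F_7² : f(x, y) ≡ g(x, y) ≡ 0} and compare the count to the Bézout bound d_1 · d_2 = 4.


Common zeros: {(1, 5), (5, 6)}; count = 2; Bézout bound = 4.

deg(f) = 2, deg(g) = 2, so Bézout bound = 4.
Scan x ∈ F_7. For each x, list the y ∈ F_7 with f(x, y) ≡ 0 and those with g(x, y) ≡ 0 (mod 7); the common zeros in that column are the intersection.
  x = 0: f ≡ 0 at y ∈ {1, 4}; g ≡ 0 at y ∈ ∅; common: ∅.
  x = 1: f ≡ 0 at y ∈ {0, 5}; g ≡ 0 at y ∈ {2, 5}; common: {5}.
  x = 2: f ≡ 0 at y ∈ {1, 4}; g ≡ 0 at y ∈ ∅; common: ∅.
  x = 3: f ≡ 0 at y ∈ ∅; g ≡ 0 at y ∈ ∅; common: ∅.
  x = 4: f ≡ 0 at y ∈ {6}; g ≡ 0 at y ∈ {2}; common: ∅.
  x = 5: f ≡ 0 at y ∈ {6}; g ≡ 0 at y ∈ {4, 6}; common: {6}.
  x = 6: f ≡ 0 at y ∈ ∅; g ≡ 0 at y ∈ {4, 5}; common: ∅.
Collecting: common zeros = {(1, 5), (5, 6)}, so the count is 2.
Comparison with the Bézout bound: 2 ≤ 4 = deg(f)·deg(g), as expected for curves with no common component (the affine F_7-count falls short of the bound because intersections may lie at infinity, over extension fields, or carry multiplicity).


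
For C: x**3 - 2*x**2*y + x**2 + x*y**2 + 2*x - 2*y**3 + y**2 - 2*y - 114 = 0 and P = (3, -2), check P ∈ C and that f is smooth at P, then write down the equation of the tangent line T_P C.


Tangent line at P: 63*x - 60*y - 309 = 0.

Step 1: f(3, -2) = 0, so P lies on C.
Step 2: partial derivatives
  f_x(x, y) = 3*x**2 - 4*x*y + 2*x + y**2 + 2, f_y(x, y) = -2*x**2 + 2*x*y - 6*y**2 + 2*y - 2.
  f_x(P) = 63, f_y(P) = -60 (gradient nonzero, so P is smooth).
Step 3: tangent line at P: 63·(x − 3) + -60·(y − -2) = 0.
Expanding: 63*x - 60*y - 309 = 0.


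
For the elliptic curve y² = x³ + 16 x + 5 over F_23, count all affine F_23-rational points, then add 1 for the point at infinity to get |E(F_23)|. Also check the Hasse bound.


Affine points = {(4, 8), (4, 15), (5, 7), (5, 16), (6, 8), (6, 15), (7, 0), (8, 1), (8, 22), (9, 2), (9, 21), (12, 4), (12, 19), (13, 8), (13, 15), (14, 11), (14, 12), (15, 3), (15, 20)}; affine count = 19; |E(F_23)| = 20.

Discriminant check: Δ ∝ 4a³ + 27b² = 4·16³ + 27·5² = 4·4096 + 27·25 ≡ 16 (mod 23). Nonzero ⇒ E is nonsingular.
For each x ∈ F_23, compute rhs = x³ + 16·x + 5 mod 23, then count y ∈ F_23 with y² ≡ rhs.
  x = 0: rhs = 5, matching y values: none (0 points).
  x = 1: rhs = 22, matching y values: none (0 points).
  x = 2: rhs = 22, matching y values: none (0 points).
  x = 3: rhs = 11, matching y values: none (0 points).
  x = 4: rhs = 18, matching y values: 8, 15 (2 points).
  x = 5: rhs = 3, matching y values: 7, 16 (2 points).
  x = 6: rhs = 18, matching y values: 8, 15 (2 points).
  x = 7: rhs = 0, matching y values: 0 (1 points).
  x = 8: rhs = 1, matching y values: 1, 22 (2 points).
  x = 9: rhs = 4, matching y values: 2, 21 (2 points).
  x = 10: rhs = 15, matching y values: none (0 points).
  x = 11: rhs = 17, matching y values: none (0 points).
  x = 12: rhs = 16, matching y values: 4, 19 (2 points).
  x = 13: rhs = 18, matching y values: 8, 15 (2 points).
  x = 14: rhs = 6, matching y values: 11, 12 (2 points).
  x = 15: rhs = 9, matching y values: 3, 20 (2 points).
  x = 16: rhs = 10, matching y values: none (0 points).
  x = 17: rhs = 15, matching y values: none (0 points).
  x = 18: rhs = 7, matching y values: none (0 points).
  x = 19: rhs = 15, matching y values: none (0 points).
  x = 20: rhs = 22, matching y values: none (0 points).
  x = 21: rhs = 11, matching y values: none (0 points).
  x = 22: rhs = 11, matching y values: none (0 points).
Total affine count: 19.
Full point count |E(F_23)| = 19 + 1 = 20.
Hasse bound: |20 − (23+1)| = |-4| = 4 ≤ 2√23 ≈ 9.5917 ✓.


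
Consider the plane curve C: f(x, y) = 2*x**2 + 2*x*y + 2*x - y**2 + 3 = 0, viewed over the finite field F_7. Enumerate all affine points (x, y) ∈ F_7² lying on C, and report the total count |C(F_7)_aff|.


Affine F_7-points: {(1, 0), (1, 2), (3, 2), (3, 4), (5, 0), (5, 3), (6, 1), (6, 4)}; count = 8.

For each of the 49 pairs (x, y) ∈ F_7², evaluate f(x, y) mod 7. Record the zeros.
  x = 0: [0↦3, 1↦2, 2↦6, 3↦1, 4↦1, 5↦6, 6↦2]  zeros at y ∈ ∅
  x = 1: [0↦0, 1↦1, 2↦0, 3↦4, 4↦6, 5↦6, 6↦4]  zeros at y ∈ {0, 2}
  x = 2: [0↦1, 1↦4, 2↦5, 3↦4, 4↦1, 5↦3, 6↦3]  zeros at y ∈ ∅
  x = 3: [0↦6, 1↦4, 2↦0, 3↦1, 4↦0, 5↦4, 6↦6]  zeros at y ∈ {2, 4}
  x = 4: [0↦1, 1↦1, 2↦6, 3↦2, 4↦3, 5↦2, 6↦6]  zeros at y ∈ ∅
  x = 5: [0↦0, 1↦2, 2↦2, 3↦0, 4↦3, 5↦4, 6↦3]  zeros at y ∈ {0, 3}
  x = 6: [0↦3, 1↦0, 2↦2, 3↦2, 4↦0, 5↦3, 6↦4]  zeros at y ∈ {1, 4}
Collecting zeros: affine points = {(1, 0), (1, 2), (3, 2), (3, 4), (5, 0), (5, 3), (6, 1), (6, 4)}.
Total count |C(F_7)_aff| = 8.


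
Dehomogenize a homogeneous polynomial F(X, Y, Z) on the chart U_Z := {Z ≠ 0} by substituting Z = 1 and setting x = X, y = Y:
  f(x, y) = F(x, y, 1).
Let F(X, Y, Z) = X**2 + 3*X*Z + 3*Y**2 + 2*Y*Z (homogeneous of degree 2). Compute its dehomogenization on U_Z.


f(x, y) = x**2 + 3*x + 3*y**2 + 2*y

On U_Z we set Z = 1. Each monomial c·X^i·Y^j·Z^k in F becomes c·x^i·y^j·1^k = c·x^i·y^j.
Substituting Z = 1: F(X, Y, 1) = x**2 + 3*x + 3*y**2 + 2*y.
Note: deg(f) ≤ deg(F) = 2; strict inequality happens when F is divisible by Z (lost terms).


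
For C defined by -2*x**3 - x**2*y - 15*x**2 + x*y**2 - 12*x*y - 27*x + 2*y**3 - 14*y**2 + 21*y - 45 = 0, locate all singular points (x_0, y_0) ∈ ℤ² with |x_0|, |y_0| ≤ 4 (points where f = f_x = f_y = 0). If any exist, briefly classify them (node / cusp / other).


Singular points: {(-3, 3)}; classification: cusp.

Compute partial derivatives:
  f_x = -6*x**2 - 2*x*y - 30*x + y**2 - 12*y - 27.
  f_y = -x**2 + 2*x*y - 12*x + 6*y**2 - 28*y + 21.
Scan x_0 ∈ {−4, ..., 4}. For each x_0, f_y(x_0, y) is a polynomial in y; find its integer roots y ∈ {−4, ..., 4}, then test f_x and f at those candidates.
  x = -4: f_y(-4, y) = 6*y**2 - 36*y + 53; no integer root y with |y| ≤ 4.
  x = -3: f_y(-3, y) = 6*y**2 - 34*y + 48; vanishes at y ∈ {3}. (-3, 3): f_x = 0, f = 0 — SINGULAR.
  x = -2: f_y(-2, y) = 6*y**2 - 32*y + 41; no integer root y with |y| ≤ 4.
  x = -1: f_y(-1, y) = 6*y**2 - 30*y + 32; no integer root y with |y| ≤ 4.
  x = 0: f_y(0, y) = 6*y**2 - 28*y + 21; no integer root y with |y| ≤ 4.
  x = 1: f_y(1, y) = 6*y**2 - 26*y + 8; vanishes at y ∈ {4}. (1, 4): f_x = -103 ≠ 0.
  x = 2: f_y(2, y) = 6*y**2 - 24*y - 7; no integer root y with |y| ≤ 4.
  x = 3: f_y(3, y) = 6*y**2 - 22*y - 24; no integer root y with |y| ≤ 4.
  x = 4: f_y(4, y) = 6*y**2 - 20*y - 43; no integer root y with |y| ≤ 4.
Only singular point on the grid: (-3, 3).
Classify: substitute x = -3 + u, y = 3 + v and expand: f = -2*u**3 - u**2*v + u*v**2 + 2*v**3 + v**2.
No constant or linear terms (consistent with a singular point). Quadratic part: v**2. Cubic part: -2*u**3 - u**2*v + u*v**2 + 2*v**3.
The quadratic part v**2 is a perfect square, so there is a single (double) tangent line v = 0, i.e. y = 3. Restricting the cubic part to that line (v = 0) leaves -2*u**3 ≠ 0, so f is not divisible by v and the branch is v² ≈ 2*u**3 to lowest order — this is a cusp.
Classification: cusp.


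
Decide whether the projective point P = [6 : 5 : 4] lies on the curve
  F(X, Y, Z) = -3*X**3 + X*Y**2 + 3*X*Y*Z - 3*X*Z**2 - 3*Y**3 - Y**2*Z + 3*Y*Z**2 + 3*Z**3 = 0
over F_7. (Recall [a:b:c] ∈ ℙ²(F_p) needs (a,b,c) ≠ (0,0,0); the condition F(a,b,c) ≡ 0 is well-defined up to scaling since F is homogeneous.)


F(6,5,4) ≡ 0 (mod 7); P is on the curve.

Evaluate F(6, 5, 4) term-by-term (mod 7).
  -3*X**3 ↦ -3·216·1·1 = -648
  X*Y**2 ↦ 1·6·25·1 = 150
  3*X*Y*Z ↦ 3·6·5·4 = 360
  -3*X*Z**2 ↦ -3·6·1·16 = -288
  -3*Y**3 ↦ -3·1·125·1 = -375
  -Y**2*Z ↦ -1·1·25·4 = -100
  3*Y*Z**2 ↦ 3·1·5·16 = 240
  3*Z**3 ↦ 3·1·1·64 = 192
Sum: F(6, 5, 4) = (-648) + (150) + (360) + (-288) + (-375) + (-100) + (240) + (192) = -469.
Reducing mod 7: -469 ≡ 0 (mod 7).
Since F(a, b, c) ≡ 0 (mod 7), P lies on the curve.


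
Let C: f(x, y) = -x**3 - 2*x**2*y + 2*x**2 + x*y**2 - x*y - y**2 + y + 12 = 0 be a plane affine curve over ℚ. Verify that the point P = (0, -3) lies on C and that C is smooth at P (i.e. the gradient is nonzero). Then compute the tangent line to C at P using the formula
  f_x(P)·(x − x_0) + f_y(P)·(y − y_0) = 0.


Tangent line at P: 12*x + 7*y + 21 = 0.

Step 1: f(0, -3) = 0, so P lies on C.
Step 2: partial derivatives
  f_x(x, y) = -3*x**2 - 4*x*y + 4*x + y**2 - y, f_y(x, y) = -2*x**2 + 2*x*y - x - 2*y + 1.
  f_x(P) = 12, f_y(P) = 7 (gradient nonzero, so P is smooth).
Step 3: tangent line at P: 12·(x − 0) + 7·(y − -3) = 0.
Expanding: 12*x + 7*y + 21 = 0.


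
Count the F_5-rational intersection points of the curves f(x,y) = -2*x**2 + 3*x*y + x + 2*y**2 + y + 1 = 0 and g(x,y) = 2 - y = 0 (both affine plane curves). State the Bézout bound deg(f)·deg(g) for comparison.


Common zeros: ∅; count = 0; Bézout bound = 2.

deg(f) = 2, deg(g) = 1, so Bézout bound = 2.
Scan x ∈ F_5. For each x, list the y ∈ F_5 with f(x, y) ≡ 0 and those with g(x, y) ≡ 0 (mod 5); the common zeros in that column are the intersection.
  x = 0: f ≡ 0 at y ∈ ∅; g ≡ 0 at y ∈ {2}; common: ∅.
  x = 1: f ≡ 0 at y ∈ {0, 3}; g ≡ 0 at y ∈ {2}; common: ∅.
  x = 2: f ≡ 0 at y ∈ {0, 4}; g ≡ 0 at y ∈ {2}; common: ∅.
  x = 3: f ≡ 0 at y ∈ ∅; g ≡ 0 at y ∈ {2}; common: ∅.
  x = 4: f ≡ 0 at y ∈ {3}; g ≡ 0 at y ∈ {2}; common: ∅.
Collecting: common zeros = ∅, so the count is 0.
Comparison with the Bézout bound: 0 ≤ 2 = deg(f)·deg(g), as expected for curves with no common component (the affine F_5-count falls short of the bound because intersections may lie at infinity, over extension fields, or carry multiplicity).


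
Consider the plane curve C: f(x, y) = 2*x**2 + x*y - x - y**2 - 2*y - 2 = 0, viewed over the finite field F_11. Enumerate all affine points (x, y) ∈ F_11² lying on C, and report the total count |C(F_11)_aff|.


Affine F_11-points: {(2, 2), (2, 9), (3, 2), (3, 10), (4, 5), (4, 8), (5, 5), (5, 9), (9, 8), (9, 10)}; count = 10.

For each of the 121 pairs (x, y) ∈ F_11², evaluate f(x, y) mod 11. Record the zeros.
  x = 0: [0↦9, 1↦6, 2↦1, 3↦5, 4↦7, 5↦7, 6↦5, 7↦1, 8↦6, 9↦9, 10↦10]  zeros at y ∈ ∅
  x = 1: [0↦10, 1↦8, 2↦4, 3↦9, 4↦1, 5↦2, 6↦1, 7↦9, 8↦4, 9↦8, 10↦10]  zeros at y ∈ ∅
  x = 2: [0↦4, 1↦3, 2↦0, 3↦6, 4↦10, 5↦1, 6↦1, 7↦10, 8↦6, 9↦0, 10↦3]  zeros at y ∈ {2, 9}
  x = 3: [0↦2, 1↦2, 2↦0, 3↦7, 4↦1, 5↦4, 6↦5, 7↦4, 8↦1, 9↦7, 10↦0]  zeros at y ∈ {2, 10}
  x = 4: [0↦4, 1↦5, 2↦4, 3↦1, 4↦7, 5↦0, 6↦2, 7↦2, 8↦0, 9↦7, 10↦1]  zeros at y ∈ {5, 8}
  x = 5: [0↦10, 1↦1, 2↦1, 3↦10, 4↦6, 5↦0, 6↦3, 7↦4, 8↦3, 9↦0, 10↦6]  zeros at y ∈ {5, 9}
  x = 6: [0↦9, 1↦1, 2↦2, 3↦1, 4↦9, 5↦4, 6↦8, 7↦10, 8↦10, 9↦8, 10↦4]  zeros at y ∈ ∅
  x = 7: [0↦1, 1↦5, 2↦7, 3↦7, 4↦5, 5↦1, 6↦6, 7↦9, 8↦10, 9↦9, 10↦6]  zeros at y ∈ ∅
  x = 8: [0↦8, 1↦2, 2↦5, 3↦6, 4↦5, 5↦2, 6↦8, 7↦1, 8↦3, 9↦3, 10↦1]  zeros at y ∈ ∅
  x = 9: [0↦8, 1↦3, 2↦7, 3↦9, 4↦9, 5↦7, 6↦3, 7↦8, 8↦0, 9↦1, 10↦0]  zeros at y ∈ {8, 10}
  x = 10: [0↦1, 1↦8, 2↦2, 3↦5, 4↦6, 5↦5, 6↦2, 7↦8, 8↦1, 9↦3, 10↦3]  zeros at y ∈ ∅
Collecting zeros: affine points = {(2, 2), (2, 9), (3, 2), (3, 10), (4, 5), (4, 8), (5, 5), (5, 9), (9, 8), (9, 10)}.
Total count |C(F_11)_aff| = 10.


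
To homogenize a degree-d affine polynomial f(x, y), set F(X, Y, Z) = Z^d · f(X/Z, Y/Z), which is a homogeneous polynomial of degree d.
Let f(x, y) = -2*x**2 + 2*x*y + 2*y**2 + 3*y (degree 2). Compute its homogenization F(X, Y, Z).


F(X, Y, Z) = -2*X**2 + 2*X*Y + 2*Y**2 + 3*Y*Z

deg(f) = 2.
Substitute x = X/Z, y = Y/Z into f, then multiply by Z^2.
  monomial -2·x^2·y^0 ↦ -2·X^2·Y^0·Z^0.
  monomial 2·x^1·y^1 ↦ 2·X^1·Y^1·Z^0.
  monomial 2·x^0·y^2 ↦ 2·X^0·Y^2·Z^0.
  monomial 3·x^0·y^1 ↦ 3·X^0·Y^1·Z^1.
Collecting: F(X, Y, Z) = -2*X**2 + 2*X*Y + 2*Y**2 + 3*Y*Z.


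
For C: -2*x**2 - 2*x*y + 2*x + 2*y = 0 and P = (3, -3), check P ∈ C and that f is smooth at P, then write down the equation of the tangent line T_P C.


Tangent line at P: -4*x - 4*y = 0.

Step 1: f(3, -3) = 0, so P lies on C.
Step 2: partial derivatives
  f_x(x, y) = -4*x - 2*y + 2, f_y(x, y) = 2 - 2*x.
  f_x(P) = -4, f_y(P) = -4 (gradient nonzero, so P is smooth).
Step 3: tangent line at P: -4·(x − 3) + -4·(y − -3) = 0.
Expanding: -4*x - 4*y = 0.


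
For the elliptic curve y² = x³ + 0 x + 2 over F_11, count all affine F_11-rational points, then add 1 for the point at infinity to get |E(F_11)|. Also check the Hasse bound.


Affine points = {(1, 5), (1, 6), (4, 0), (6, 3), (6, 8), (7, 2), (7, 9), (9, 4), (9, 7), (10, 1), (10, 10)}; affine count = 11; |E(F_11)| = 12.

Discriminant check: Δ ∝ 4a³ + 27b² = 4·0³ + 27·2² = 4·0 + 27·4 ≡ 9 (mod 11). Nonzero ⇒ E is nonsingular.
For each x ∈ F_11, compute rhs = x³ + 0·x + 2 mod 11, then count y ∈ F_11 with y² ≡ rhs.
  x = 0: rhs = 2, matching y values: none (0 points).
  x = 1: rhs = 3, matching y values: 5, 6 (2 points).
  x = 2: rhs = 10, matching y values: none (0 points).
  x = 3: rhs = 7, matching y values: none (0 points).
  x = 4: rhs = 0, matching y values: 0 (1 points).
  x = 5: rhs = 6, matching y values: none (0 points).
  x = 6: rhs = 9, matching y values: 3, 8 (2 points).
  x = 7: rhs = 4, matching y values: 2, 9 (2 points).
  x = 8: rhs = 8, matching y values: none (0 points).
  x = 9: rhs = 5, matching y values: 4, 7 (2 points).
  x = 10: rhs = 1, matching y values: 1, 10 (2 points).
Total affine count: 11.
Full point count |E(F_11)| = 11 + 1 = 12.
Hasse bound: |12 − (11+1)| = |0| = 0 ≤ 2√11 ≈ 6.6332 ✓.


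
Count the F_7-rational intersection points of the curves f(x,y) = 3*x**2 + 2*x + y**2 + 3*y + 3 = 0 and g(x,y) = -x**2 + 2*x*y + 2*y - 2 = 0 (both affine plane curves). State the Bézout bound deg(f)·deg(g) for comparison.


Common zeros: {(0, 1)}; count = 1; Bézout bound = 4.

deg(f) = 2, deg(g) = 2, so Bézout bound = 4.
Scan x ∈ F_7. For each x, list the y ∈ F_7 with f(x, y) ≡ 0 and those with g(x, y) ≡ 0 (mod 7); the common zeros in that column are the intersection.
  x = 0: f ≡ 0 at y ∈ {1, 3}; g ≡ 0 at y ∈ {1}; common: {1}.
  x = 1: f ≡ 0 at y ∈ ∅; g ≡ 0 at y ∈ {6}; common: ∅.
  x = 2: f ≡ 0 at y ∈ ∅; g ≡ 0 at y ∈ {1}; common: ∅.
  x = 3: f ≡ 0 at y ∈ ∅; g ≡ 0 at y ∈ {4}; common: ∅.
  x = 4: f ≡ 0 at y ∈ {1, 3}; g ≡ 0 at y ∈ {6}; common: ∅.
  x = 5: f ≡ 0 at y ∈ {2}; g ≡ 0 at y ∈ {4}; common: ∅.
  x = 6: f ≡ 0 at y ∈ {2}; g ≡ 0 at y ∈ ∅; common: ∅.
Collecting: common zeros = {(0, 1)}, so the count is 1.
Comparison with the Bézout bound: 1 ≤ 4 = deg(f)·deg(g), as expected for curves with no common component (the affine F_7-count falls short of the bound because intersections may lie at infinity, over extension fields, or carry multiplicity).


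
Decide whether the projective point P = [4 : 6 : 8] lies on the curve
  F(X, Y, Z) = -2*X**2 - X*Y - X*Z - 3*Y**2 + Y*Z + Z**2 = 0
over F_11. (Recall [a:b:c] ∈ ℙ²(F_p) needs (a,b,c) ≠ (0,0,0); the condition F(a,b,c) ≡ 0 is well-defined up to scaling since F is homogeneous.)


F(4,6,8) ≡ 4 (mod 11); P is NOT on the curve.

Evaluate F(4, 6, 8) term-by-term (mod 11).
  -2*X**2 ↦ -2·16·1·1 = -32
  -X*Y ↦ -1·4·6·1 = -24
  -X*Z ↦ -1·4·1·8 = -32
  -3*Y**2 ↦ -3·1·36·1 = -108
  Y*Z ↦ 1·1·6·8 = 48
  Z**2 ↦ 1·1·1·64 = 64
Sum: F(4, 6, 8) = (-32) + (-24) + (-32) + (-108) + (48) + (64) = -84.
Reducing mod 11: -84 ≡ 4 (mod 11).
Since F(a, b, c) ≡ 4 ≠ 0 (mod 11), P does NOT lie on the curve.


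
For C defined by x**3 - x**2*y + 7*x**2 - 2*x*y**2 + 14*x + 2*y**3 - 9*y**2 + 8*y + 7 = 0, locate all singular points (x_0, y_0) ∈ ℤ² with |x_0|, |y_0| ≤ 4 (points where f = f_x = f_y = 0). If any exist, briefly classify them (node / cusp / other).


Singular points: {(-2, 1)}; classification: cusp.

Compute partial derivatives:
  f_x = 3*x**2 - 2*x*y + 14*x - 2*y**2 + 14.
  f_y = -x**2 - 4*x*y + 6*y**2 - 18*y + 8.
Scan x_0 ∈ {−4, ..., 4}. For each x_0, f_y(x_0, y) is a polynomial in y; find its integer roots y ∈ {−4, ..., 4}, then test f_x and f at those candidates.
  x = -4: f_y(-4, y) = 6*y**2 - 2*y - 8; vanishes at y ∈ {-1}. (-4, -1): f_x = -4 ≠ 0.
  x = -3: f_y(-3, y) = 6*y**2 - 6*y - 1; no integer root y with |y| ≤ 4.
  x = -2: f_y(-2, y) = 6*y**2 - 10*y + 4; vanishes at y ∈ {1}. (-2, 1): f_x = 0, f = 0 — SINGULAR.
  x = -1: f_y(-1, y) = 6*y**2 - 14*y + 7; no integer root y with |y| ≤ 4.
  x = 0: f_y(0, y) = 6*y**2 - 18*y + 8; no integer root y with |y| ≤ 4.
  x = 1: f_y(1, y) = 6*y**2 - 22*y + 7; no integer root y with |y| ≤ 4.
  x = 2: f_y(2, y) = 6*y**2 - 26*y + 4; no integer root y with |y| ≤ 4.
  x = 3: f_y(3, y) = 6*y**2 - 30*y - 1; no integer root y with |y| ≤ 4.
  x = 4: f_y(4, y) = 6*y**2 - 34*y - 8; no integer root y with |y| ≤ 4.
Only singular point on the grid: (-2, 1).
Classify: substitute x = -2 + u, y = 1 + v and expand: f = u**3 - u**2*v - 2*u*v**2 + 2*v**3 + v**2.
No constant or linear terms (consistent with a singular point). Quadratic part: v**2. Cubic part: u**3 - u**2*v - 2*u*v**2 + 2*v**3.
The quadratic part v**2 is a perfect square, so there is a single (double) tangent line v = 0, i.e. y = 1. Restricting the cubic part to that line (v = 0) leaves u**3 ≠ 0, so f is not divisible by v and the branch is v² ≈ -u**3 to lowest order — this is a cusp.
Classification: cusp.


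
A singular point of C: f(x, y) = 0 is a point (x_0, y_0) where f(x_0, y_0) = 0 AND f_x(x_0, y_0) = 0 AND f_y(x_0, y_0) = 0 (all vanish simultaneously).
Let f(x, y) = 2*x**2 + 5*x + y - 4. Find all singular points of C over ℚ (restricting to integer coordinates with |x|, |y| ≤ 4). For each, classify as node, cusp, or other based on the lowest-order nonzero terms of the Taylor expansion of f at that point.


No singular points in the scanned grid; C is smooth there.

Compute partial derivatives:
  f_x = 4*x + 5.
  f_y = 1.
f_y = 1 is a nonzero constant, so f_y never vanishes: no point (x, y) can satisfy f = f_x = f_y = 0. In particular no (x, y) ∈ {−4, ..., 4}² is singular; the curve is smooth.


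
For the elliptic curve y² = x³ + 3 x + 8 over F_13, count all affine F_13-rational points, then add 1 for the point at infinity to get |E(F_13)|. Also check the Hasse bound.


Affine points = {(1, 5), (1, 8), (2, 3), (2, 10), (9, 6), (9, 7), (12, 2), (12, 11)}; affine count = 8; |E(F_13)| = 9.

Discriminant check: Δ ∝ 4a³ + 27b² = 4·3³ + 27·8² = 4·27 + 27·64 ≡ 3 (mod 13). Nonzero ⇒ E is nonsingular.
For each x ∈ F_13, compute rhs = x³ + 3·x + 8 mod 13, then count y ∈ F_13 with y² ≡ rhs.
  x = 0: rhs = 8, matching y values: none (0 points).
  x = 1: rhs = 12, matching y values: 5, 8 (2 points).
  x = 2: rhs = 9, matching y values: 3, 10 (2 points).
  x = 3: rhs = 5, matching y values: none (0 points).
  x = 4: rhs = 6, matching y values: none (0 points).
  x = 5: rhs = 5, matching y values: none (0 points).
  x = 6: rhs = 8, matching y values: none (0 points).
  x = 7: rhs = 8, matching y values: none (0 points).
  x = 8: rhs = 11, matching y values: none (0 points).
  x = 9: rhs = 10, matching y values: 6, 7 (2 points).
  x = 10: rhs = 11, matching y values: none (0 points).
  x = 11: rhs = 7, matching y values: none (0 points).
  x = 12: rhs = 4, matching y values: 2, 11 (2 points).
Total affine count: 8.
Full point count |E(F_13)| = 8 + 1 = 9.
Hasse bound: |9 − (13+1)| = |-5| = 5 ≤ 2√13 ≈ 7.2111 ✓.


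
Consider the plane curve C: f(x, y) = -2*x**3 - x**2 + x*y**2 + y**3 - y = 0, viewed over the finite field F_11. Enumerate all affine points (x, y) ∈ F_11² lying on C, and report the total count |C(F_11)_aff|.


Affine F_11-points: {(0, 0), (0, 1), (0, 10), (2, 3), (3, 5), (4, 8), (5, 0), (6, 1), (6, 5), (6, 10), (7, 5), (10, 1), (10, 10)}; count = 13.

For each of the 121 pairs (x, y) ∈ F_11², evaluate f(x, y) mod 11. Record the zeros.
  x = 0: [0↦0, 1↦0, 2↦6, 3↦2, 4↦5, 5↦10, 6↦1, 7↦6, 8↦9, 9↦5, 10↦0]  zeros at y ∈ {0, 1, 10}
  x = 1: [0↦8, 1↦9, 2↦7, 3↦8, 4↦7, 5↦10, 6↦1, 7↦8, 8↦4, 9↦6, 10↦9]  zeros at y ∈ ∅
  x = 2: [0↦2, 1↦4, 2↦5, 3↦0, 4↦6, 5↦7, 6↦9, 7↦7, 8↦7, 9↦4, 10↦4]  zeros at y ∈ {3}
  x = 3: [0↦3, 1↦6, 2↦10, 3↦10, 4↦1, 5↦0, 6↦2, 7↦2, 8↦6, 9↦9, 10↦6]  zeros at y ∈ {5}
  x = 4: [0↦10, 1↦3, 2↦10, 3↦4, 4↦2, 5↦10, 6↦1, 7↦3, 8↦0, 9↦9, 10↦3]  zeros at y ∈ {8}
  x = 5: [0↦0, 1↦5, 2↦4, 3↦3, 4↦8, 5↦3, 6↦5, 7↦9, 8↦10, 9↦3, 10↦5]  zeros at y ∈ {0}
  x = 6: [0↦5, 1↦0, 2↦2, 3↦6, 4↦7, 5↦0, 6↦2, 7↦8, 8↦2, 9↦1, 10↦0]  zeros at y ∈ {1, 5, 10}
  x = 7: [0↦2, 1↦9, 2↦3, 3↦1, 4↦9, 5↦0, 6↦2, 7↦10, 8↦8, 9↦2, 10↦9]  zeros at y ∈ {5}
  x = 8: [0↦1, 1↦9, 2↦6, 3↦9, 4↦2, 5↦2, 6↦4, 7↦3, 8↦5, 9↦5, 10↦9]  zeros at y ∈ ∅
  x = 9: [0↦1, 1↦10, 2↦10, 3↦7, 4↦7, 5↦5, 6↦7, 7↦8, 8↦3, 9↦9, 10↦10]  zeros at y ∈ ∅
  x = 10: [0↦1, 1↦0, 2↦3, 3↦5, 4↦1, 5↦8, 6↦10, 7↦2, 8↦1, 9↦2, 10↦0]  zeros at y ∈ {1, 10}
Collecting zeros: affine points = {(0, 0), (0, 1), (0, 10), (2, 3), (3, 5), (4, 8), (5, 0), (6, 1), (6, 5), (6, 10), (7, 5), (10, 1), (10, 10)}.
Total count |C(F_11)_aff| = 13.
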